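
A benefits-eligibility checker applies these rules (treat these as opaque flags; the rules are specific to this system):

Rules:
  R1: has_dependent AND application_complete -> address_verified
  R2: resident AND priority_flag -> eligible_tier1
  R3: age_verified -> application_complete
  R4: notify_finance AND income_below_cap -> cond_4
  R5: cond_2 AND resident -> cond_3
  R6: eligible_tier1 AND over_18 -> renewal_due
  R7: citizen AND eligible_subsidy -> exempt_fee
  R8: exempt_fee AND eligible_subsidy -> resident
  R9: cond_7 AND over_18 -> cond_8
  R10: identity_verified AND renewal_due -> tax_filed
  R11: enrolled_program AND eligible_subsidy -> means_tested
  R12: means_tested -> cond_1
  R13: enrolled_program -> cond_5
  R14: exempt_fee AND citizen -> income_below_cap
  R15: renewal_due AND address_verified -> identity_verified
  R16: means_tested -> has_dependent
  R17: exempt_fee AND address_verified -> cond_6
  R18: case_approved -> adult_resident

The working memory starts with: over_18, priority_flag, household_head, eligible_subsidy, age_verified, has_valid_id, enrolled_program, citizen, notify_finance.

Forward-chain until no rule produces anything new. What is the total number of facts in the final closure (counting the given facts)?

24

Round 1 — R3, R7, R11, R13, derive application_complete, exempt_fee, means_tested, cond_5.
Round 2 — R8, R12, R14, R16, derive resident, cond_1, income_below_cap, has_dependent.
Round 3 — R1, R2, R4, derive address_verified, eligible_tier1, cond_4.
Round 4 — R6, R17, derive renewal_due, cond_6.
Round 5 — R15, derive identity_verified.
Round 6 — R10, derive tax_filed.
Closure: {address_verified, age_verified, application_complete, citizen, cond_1, cond_4, cond_5, cond_6, eligible_subsidy, eligible_tier1, enrolled_program, exempt_fee, has_dependent, has_valid_id, household_head, identity_verified, income_below_cap, means_tested, notify_finance, over_18, priority_flag, renewal_due, resident, tax_filed} — 24 facts.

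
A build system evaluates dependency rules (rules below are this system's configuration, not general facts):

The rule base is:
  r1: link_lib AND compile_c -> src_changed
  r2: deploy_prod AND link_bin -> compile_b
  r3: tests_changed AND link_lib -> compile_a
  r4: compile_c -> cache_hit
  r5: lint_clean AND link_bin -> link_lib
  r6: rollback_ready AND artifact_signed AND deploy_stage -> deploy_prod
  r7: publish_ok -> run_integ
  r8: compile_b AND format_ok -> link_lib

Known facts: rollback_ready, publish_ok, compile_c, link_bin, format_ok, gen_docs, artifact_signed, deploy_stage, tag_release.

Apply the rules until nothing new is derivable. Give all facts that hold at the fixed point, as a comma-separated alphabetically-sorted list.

artifact_signed, cache_hit, compile_b, compile_c, deploy_prod, deploy_stage, format_ok, gen_docs, link_bin, link_lib, publish_ok, rollback_ready, run_integ, src_changed, tag_release

Round 1: r4 [compile_c -> cache_hit]; r6 [rollback_ready AND artifact_signed AND deploy_stage -> deploy_prod]; r7 [publish_ok -> run_integ]. Adds cache_hit, deploy_prod, run_integ.
Round 2: r2 [deploy_prod AND link_bin -> compile_b]. Adds compile_b.
Round 3: r8 [compile_b AND format_ok -> link_lib]. Adds link_lib.
Round 4: r1 [link_lib AND compile_c -> src_changed]. Adds src_changed.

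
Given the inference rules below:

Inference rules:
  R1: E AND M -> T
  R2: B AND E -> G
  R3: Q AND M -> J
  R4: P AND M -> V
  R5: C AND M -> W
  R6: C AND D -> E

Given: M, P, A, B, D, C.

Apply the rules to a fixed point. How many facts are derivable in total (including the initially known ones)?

11

Round 1 — R4, R5, R6, derive V, W, E.
Round 2 — R1, R2, derive T, G.
Closure: {A, B, C, D, E, G, M, P, T, V, W} — 11 facts.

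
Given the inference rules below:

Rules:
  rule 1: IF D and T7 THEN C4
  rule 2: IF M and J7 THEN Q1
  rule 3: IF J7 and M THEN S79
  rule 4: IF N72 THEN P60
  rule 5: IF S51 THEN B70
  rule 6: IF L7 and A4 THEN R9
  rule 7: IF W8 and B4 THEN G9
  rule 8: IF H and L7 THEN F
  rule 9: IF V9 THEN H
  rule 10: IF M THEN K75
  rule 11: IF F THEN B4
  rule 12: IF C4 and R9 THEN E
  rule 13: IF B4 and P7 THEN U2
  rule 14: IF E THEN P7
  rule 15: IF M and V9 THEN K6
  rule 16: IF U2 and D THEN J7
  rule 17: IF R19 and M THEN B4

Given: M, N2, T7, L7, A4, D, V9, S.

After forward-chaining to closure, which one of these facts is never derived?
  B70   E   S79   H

Round 1: rule 1 [IF D and T7 THEN C4]; rule 6 [IF L7 and A4 THEN R9]; rule 9 [IF V9 THEN H]; rule 10 [IF M THEN K75]; rule 15 [IF M and V9 THEN K6]. New: C4, R9, H, K75, K6.
Round 2: rule 8 [IF H and L7 THEN F]; rule 12 [IF C4 and R9 THEN E]. New: F, E.
Round 3: rule 11 [IF F THEN B4]; rule 14 [IF E THEN P7]. New: B4, P7.
Round 4: rule 13 [IF B4 and P7 THEN U2]. New: U2.
Round 5: rule 16 [IF U2 and D THEN J7]. New: J7.
Round 6: rule 2 [IF M and J7 THEN Q1]; rule 3 [IF J7 and M THEN S79]. New: Q1, S79.
Derived: H (round 1), S79 (round 6), E (round 2). B70 never appears in any round.

B70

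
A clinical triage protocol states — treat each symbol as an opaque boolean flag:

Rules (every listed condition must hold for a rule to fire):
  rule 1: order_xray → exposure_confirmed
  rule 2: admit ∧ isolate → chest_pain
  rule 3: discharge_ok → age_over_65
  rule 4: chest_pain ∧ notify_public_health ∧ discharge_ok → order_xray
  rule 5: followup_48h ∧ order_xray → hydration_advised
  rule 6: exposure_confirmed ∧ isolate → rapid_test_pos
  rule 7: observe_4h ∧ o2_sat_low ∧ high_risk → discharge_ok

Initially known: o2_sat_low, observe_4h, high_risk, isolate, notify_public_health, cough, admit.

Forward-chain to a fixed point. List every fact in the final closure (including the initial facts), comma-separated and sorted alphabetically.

[1] rule 2 [admit ∧ isolate → chest_pain]; rule 7 [observe_4h ∧ o2_sat_low ∧ high_risk → discharge_ok]. ⇒ new: chest_pain, discharge_ok.
[2] rule 3 [discharge_ok → age_over_65]; rule 4 [chest_pain ∧ notify_public_health ∧ discharge_ok → order_xray]. ⇒ new: age_over_65, order_xray.
[3] rule 1 [order_xray → exposure_confirmed]. ⇒ new: exposure_confirmed.
[4] rule 6 [exposure_confirmed ∧ isolate → rapid_test_pos]. ⇒ new: rapid_test_pos.

admit, age_over_65, chest_pain, cough, discharge_ok, exposure_confirmed, high_risk, isolate, notify_public_health, o2_sat_low, observe_4h, order_xray, rapid_test_pos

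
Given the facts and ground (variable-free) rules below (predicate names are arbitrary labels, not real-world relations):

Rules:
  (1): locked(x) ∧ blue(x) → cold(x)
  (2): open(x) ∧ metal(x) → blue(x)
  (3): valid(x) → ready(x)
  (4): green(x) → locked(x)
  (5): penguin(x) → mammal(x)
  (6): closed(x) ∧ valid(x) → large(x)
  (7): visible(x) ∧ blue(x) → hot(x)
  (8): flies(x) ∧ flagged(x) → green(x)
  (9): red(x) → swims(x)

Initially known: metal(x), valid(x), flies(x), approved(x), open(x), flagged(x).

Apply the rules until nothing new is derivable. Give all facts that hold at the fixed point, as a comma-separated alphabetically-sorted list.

approved(x), blue(x), cold(x), flagged(x), flies(x), green(x), locked(x), metal(x), open(x), ready(x), valid(x)

[1] (2) [open(x) ∧ metal(x) → blue(x)]; (3) [valid(x) → ready(x)]; (8) [flies(x) ∧ flagged(x) → green(x)]. ⇒ new: blue(x), ready(x), green(x).
[2] (4) [green(x) → locked(x)]. ⇒ new: locked(x).
[3] (1) [locked(x) ∧ blue(x) → cold(x)]. ⇒ new: cold(x).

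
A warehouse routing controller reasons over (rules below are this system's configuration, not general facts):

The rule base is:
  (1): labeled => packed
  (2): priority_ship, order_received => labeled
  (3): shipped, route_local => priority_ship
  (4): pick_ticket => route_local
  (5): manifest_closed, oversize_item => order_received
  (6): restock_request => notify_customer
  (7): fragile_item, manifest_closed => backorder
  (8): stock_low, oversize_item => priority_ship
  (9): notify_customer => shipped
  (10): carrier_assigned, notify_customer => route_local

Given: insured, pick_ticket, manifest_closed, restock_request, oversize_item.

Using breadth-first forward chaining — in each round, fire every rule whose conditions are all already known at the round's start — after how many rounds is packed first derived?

Round 1: (4) [pick_ticket => route_local]; (5) [manifest_closed, oversize_item => order_received]; (6) [restock_request => notify_customer]. New: route_local, order_received, notify_customer.
Round 2: (9) [notify_customer => shipped]. New: shipped.
Round 3: (3) [shipped, route_local => priority_ship]. New: priority_ship.
Round 4: (2) [priority_ship, order_received => labeled]. New: labeled.
Round 5: (1) [labeled => packed]. New: packed.
packed first appears in round 5.

5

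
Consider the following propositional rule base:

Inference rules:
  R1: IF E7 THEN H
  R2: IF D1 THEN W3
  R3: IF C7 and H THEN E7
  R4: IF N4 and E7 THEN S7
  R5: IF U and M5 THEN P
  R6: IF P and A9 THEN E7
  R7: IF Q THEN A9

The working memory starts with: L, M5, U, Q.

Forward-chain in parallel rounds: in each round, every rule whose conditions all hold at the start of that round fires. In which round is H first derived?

3

Round 1: R5 [IF U and M5 THEN P]; R7 [IF Q THEN A9]. Adds P, A9.
Round 2: R6 [IF P and A9 THEN E7]. Adds E7.
Round 3: R1 [IF E7 THEN H]. Adds H.
H first appears in round 3.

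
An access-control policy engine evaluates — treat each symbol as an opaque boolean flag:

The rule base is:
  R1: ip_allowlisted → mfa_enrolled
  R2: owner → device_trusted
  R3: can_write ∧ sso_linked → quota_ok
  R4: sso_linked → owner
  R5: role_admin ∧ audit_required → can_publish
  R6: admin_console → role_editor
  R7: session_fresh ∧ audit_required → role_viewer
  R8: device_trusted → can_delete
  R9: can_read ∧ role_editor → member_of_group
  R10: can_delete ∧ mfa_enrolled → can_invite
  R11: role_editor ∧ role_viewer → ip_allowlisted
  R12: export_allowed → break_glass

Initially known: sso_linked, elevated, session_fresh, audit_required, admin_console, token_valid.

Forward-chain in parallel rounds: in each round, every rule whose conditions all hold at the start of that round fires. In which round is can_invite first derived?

4

Round 1 fires R4, R6, R7, giving owner, role_editor, role_viewer.
Round 2 fires R2, R11, giving device_trusted, ip_allowlisted.
Round 3 fires R1, R8, giving mfa_enrolled, can_delete.
Round 4 fires R10, giving can_invite.
can_invite first appears in round 4.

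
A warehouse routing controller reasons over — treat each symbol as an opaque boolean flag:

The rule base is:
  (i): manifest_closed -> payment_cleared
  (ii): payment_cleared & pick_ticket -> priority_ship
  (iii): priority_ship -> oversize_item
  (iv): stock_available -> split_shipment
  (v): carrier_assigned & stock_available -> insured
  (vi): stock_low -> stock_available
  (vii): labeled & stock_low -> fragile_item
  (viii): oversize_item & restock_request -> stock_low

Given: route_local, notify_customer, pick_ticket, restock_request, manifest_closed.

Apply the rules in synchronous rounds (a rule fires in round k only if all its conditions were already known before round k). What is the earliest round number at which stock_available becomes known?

Round 1: (i) [manifest_closed -> payment_cleared]. Adds payment_cleared.
Round 2: (ii) [payment_cleared & pick_ticket -> priority_ship]. Adds priority_ship.
Round 3: (iii) [priority_ship -> oversize_item]. Adds oversize_item.
Round 4: (viii) [oversize_item & restock_request -> stock_low]. Adds stock_low.
Round 5: (vi) [stock_low -> stock_available]. Adds stock_available.
stock_available first appears in round 5.

5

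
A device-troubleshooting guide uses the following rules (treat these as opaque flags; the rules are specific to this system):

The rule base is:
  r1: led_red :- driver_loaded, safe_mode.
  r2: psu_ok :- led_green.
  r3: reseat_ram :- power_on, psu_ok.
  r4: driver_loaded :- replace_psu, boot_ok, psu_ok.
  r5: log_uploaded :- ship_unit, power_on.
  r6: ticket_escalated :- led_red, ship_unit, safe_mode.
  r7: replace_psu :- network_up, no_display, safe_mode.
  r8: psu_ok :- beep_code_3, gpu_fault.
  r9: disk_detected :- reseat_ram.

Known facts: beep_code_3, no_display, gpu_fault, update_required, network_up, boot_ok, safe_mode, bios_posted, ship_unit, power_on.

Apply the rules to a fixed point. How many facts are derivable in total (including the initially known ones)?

Round 1 — r5, r7, r8, derive log_uploaded, replace_psu, psu_ok.
Round 2 — r3, r4, derive reseat_ram, driver_loaded.
Round 3 — r1, r9, derive led_red, disk_detected.
Round 4 — r6, derive ticket_escalated.
Closure: {beep_code_3, bios_posted, boot_ok, disk_detected, driver_loaded, gpu_fault, led_red, log_uploaded, network_up, no_display, power_on, psu_ok, replace_psu, reseat_ram, safe_mode, ship_unit, ticket_escalated, update_required} — 18 facts.

18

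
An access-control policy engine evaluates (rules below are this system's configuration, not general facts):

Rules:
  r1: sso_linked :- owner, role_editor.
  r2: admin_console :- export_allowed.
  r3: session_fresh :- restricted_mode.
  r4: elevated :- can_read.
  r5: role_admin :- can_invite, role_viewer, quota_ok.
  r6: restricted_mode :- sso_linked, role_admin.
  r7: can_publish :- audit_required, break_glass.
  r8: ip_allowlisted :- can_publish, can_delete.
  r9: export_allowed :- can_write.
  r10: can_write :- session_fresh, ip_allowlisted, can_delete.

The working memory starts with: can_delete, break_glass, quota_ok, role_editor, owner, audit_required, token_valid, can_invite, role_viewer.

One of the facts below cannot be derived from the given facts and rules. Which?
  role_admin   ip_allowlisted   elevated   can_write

Round 1: r1 [sso_linked :- owner, role_editor.]; r5 [role_admin :- can_invite, role_viewer, quota_ok.]; r7 [can_publish :- audit_required, break_glass.]. Adds sso_linked, role_admin, can_publish.
Round 2: r6 [restricted_mode :- sso_linked, role_admin.]; r8 [ip_allowlisted :- can_publish, can_delete.]. Adds restricted_mode, ip_allowlisted.
Round 3: r3 [session_fresh :- restricted_mode.]. Adds session_fresh.
Round 4: r10 [can_write :- session_fresh, ip_allowlisted, can_delete.]. Adds can_write.
Round 5: r9 [export_allowed :- can_write.]. Adds export_allowed.
Round 6: r2 [admin_console :- export_allowed.]. Adds admin_console.
Derived: role_admin (round 1), ip_allowlisted (round 2), can_write (round 4). elevated never appears in any round.

elevated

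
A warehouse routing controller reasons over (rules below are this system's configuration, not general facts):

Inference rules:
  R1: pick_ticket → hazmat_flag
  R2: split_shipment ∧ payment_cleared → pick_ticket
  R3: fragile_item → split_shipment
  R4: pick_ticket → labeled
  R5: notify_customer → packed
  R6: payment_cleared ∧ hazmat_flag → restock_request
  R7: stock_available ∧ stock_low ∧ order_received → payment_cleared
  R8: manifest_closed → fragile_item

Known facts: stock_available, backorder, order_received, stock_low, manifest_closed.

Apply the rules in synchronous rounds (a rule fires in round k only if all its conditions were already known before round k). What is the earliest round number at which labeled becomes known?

Round 1: R7 [stock_available ∧ stock_low ∧ order_received → payment_cleared]; R8 [manifest_closed → fragile_item]. Adds payment_cleared, fragile_item.
Round 2: R3 [fragile_item → split_shipment]. Adds split_shipment.
Round 3: R2 [split_shipment ∧ payment_cleared → pick_ticket]. Adds pick_ticket.
Round 4: R1 [pick_ticket → hazmat_flag]; R4 [pick_ticket → labeled]. Adds hazmat_flag, labeled.
labeled first appears in round 4.

4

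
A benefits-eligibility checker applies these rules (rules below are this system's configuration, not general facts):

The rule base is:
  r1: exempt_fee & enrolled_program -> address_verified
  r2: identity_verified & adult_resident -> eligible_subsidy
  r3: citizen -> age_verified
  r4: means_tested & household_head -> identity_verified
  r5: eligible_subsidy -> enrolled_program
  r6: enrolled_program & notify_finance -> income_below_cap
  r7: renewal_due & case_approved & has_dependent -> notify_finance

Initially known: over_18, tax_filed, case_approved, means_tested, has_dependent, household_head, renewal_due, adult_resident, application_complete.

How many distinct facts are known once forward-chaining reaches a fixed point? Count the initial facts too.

14

Round 1: r4 [means_tested & household_head -> identity_verified]; r7 [renewal_due & case_approved & has_dependent -> notify_finance]. Adds identity_verified, notify_finance.
Round 2: r2 [identity_verified & adult_resident -> eligible_subsidy]. Adds eligible_subsidy.
Round 3: r5 [eligible_subsidy -> enrolled_program]. Adds enrolled_program.
Round 4: r6 [enrolled_program & notify_finance -> income_below_cap]. Adds income_below_cap.
Closure: {adult_resident, application_complete, case_approved, eligible_subsidy, enrolled_program, has_dependent, household_head, identity_verified, income_below_cap, means_tested, notify_finance, over_18, renewal_due, tax_filed} — 14 facts.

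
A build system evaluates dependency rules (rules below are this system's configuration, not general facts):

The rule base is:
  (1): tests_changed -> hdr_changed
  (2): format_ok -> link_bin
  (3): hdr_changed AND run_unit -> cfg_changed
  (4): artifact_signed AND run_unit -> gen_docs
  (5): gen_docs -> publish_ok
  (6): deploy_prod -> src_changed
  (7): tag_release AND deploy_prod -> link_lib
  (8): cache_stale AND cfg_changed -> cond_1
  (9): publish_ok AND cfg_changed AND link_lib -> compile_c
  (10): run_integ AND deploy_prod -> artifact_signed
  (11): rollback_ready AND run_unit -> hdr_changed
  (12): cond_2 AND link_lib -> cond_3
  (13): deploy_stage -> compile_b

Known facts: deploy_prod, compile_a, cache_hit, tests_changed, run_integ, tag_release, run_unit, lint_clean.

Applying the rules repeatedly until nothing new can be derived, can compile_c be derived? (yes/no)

yes

Round 1: (1) [tests_changed -> hdr_changed]; (6) [deploy_prod -> src_changed]; (7) [tag_release AND deploy_prod -> link_lib]; (10) [run_integ AND deploy_prod -> artifact_signed]. New: hdr_changed, src_changed, link_lib, artifact_signed.
Round 2: (3) [hdr_changed AND run_unit -> cfg_changed]; (4) [artifact_signed AND run_unit -> gen_docs]. New: cfg_changed, gen_docs.
Round 3: (5) [gen_docs -> publish_ok]. New: publish_ok.
Round 4: (9) [publish_ok AND cfg_changed AND link_lib -> compile_c]. New: compile_c.
compile_c appears in round 4, so it is derivable.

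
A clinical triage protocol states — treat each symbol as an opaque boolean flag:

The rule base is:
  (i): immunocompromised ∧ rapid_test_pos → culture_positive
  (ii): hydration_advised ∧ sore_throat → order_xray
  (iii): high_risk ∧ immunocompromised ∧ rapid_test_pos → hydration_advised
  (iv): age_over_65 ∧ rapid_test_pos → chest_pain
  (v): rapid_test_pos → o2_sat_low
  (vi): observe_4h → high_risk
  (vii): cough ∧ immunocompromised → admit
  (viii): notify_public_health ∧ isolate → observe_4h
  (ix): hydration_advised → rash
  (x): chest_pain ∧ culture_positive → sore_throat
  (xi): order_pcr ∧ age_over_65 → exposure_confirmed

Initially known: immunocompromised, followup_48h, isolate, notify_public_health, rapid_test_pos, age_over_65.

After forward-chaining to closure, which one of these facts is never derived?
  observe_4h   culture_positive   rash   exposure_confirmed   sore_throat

exposure_confirmed

Round 1 fires (i), (iv), (v), (viii), giving culture_positive, chest_pain, o2_sat_low, observe_4h.
Round 2 fires (vi), (x), giving high_risk, sore_throat.
Round 3 fires (iii), giving hydration_advised.
Round 4 fires (ii), (ix), giving order_xray, rash.
Derived: rash (round 4), culture_positive (round 1), observe_4h (round 1), sore_throat (round 2). exposure_confirmed never appears in any round.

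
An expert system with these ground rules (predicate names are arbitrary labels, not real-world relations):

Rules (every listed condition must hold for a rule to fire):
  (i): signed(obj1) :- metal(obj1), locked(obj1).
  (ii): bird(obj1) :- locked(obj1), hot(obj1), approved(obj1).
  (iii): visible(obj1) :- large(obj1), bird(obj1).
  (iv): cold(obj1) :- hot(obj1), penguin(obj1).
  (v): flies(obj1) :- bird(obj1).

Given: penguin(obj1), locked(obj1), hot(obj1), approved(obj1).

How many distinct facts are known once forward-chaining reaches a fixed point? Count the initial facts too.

Round 1 — (ii), (iv), derive bird(obj1), cold(obj1).
Round 2 — (v), derive flies(obj1).
Closure: {approved(obj1), bird(obj1), cold(obj1), flies(obj1), hot(obj1), locked(obj1), penguin(obj1)} — 7 facts.

7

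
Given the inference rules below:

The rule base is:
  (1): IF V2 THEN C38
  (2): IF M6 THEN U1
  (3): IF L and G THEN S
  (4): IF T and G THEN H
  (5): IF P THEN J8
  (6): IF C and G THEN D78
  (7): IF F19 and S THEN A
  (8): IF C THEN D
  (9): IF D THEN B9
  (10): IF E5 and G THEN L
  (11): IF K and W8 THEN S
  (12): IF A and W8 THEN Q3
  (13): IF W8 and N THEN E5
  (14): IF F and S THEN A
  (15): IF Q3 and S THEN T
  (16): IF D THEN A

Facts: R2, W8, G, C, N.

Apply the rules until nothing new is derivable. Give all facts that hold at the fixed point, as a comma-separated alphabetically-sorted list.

A, B9, C, D, D78, E5, G, H, L, N, Q3, R2, S, T, W8

[1] (6) [IF C and G THEN D78]; (8) [IF C THEN D]; (13) [IF W8 and N THEN E5]. ⇒ new: D78, D, E5.
[2] (9) [IF D THEN B9]; (10) [IF E5 and G THEN L]; (16) [IF D THEN A]. ⇒ new: B9, L, A.
[3] (3) [IF L and G THEN S]; (12) [IF A and W8 THEN Q3]. ⇒ new: S, Q3.
[4] (15) [IF Q3 and S THEN T]. ⇒ new: T.
[5] (4) [IF T and G THEN H]. ⇒ new: H.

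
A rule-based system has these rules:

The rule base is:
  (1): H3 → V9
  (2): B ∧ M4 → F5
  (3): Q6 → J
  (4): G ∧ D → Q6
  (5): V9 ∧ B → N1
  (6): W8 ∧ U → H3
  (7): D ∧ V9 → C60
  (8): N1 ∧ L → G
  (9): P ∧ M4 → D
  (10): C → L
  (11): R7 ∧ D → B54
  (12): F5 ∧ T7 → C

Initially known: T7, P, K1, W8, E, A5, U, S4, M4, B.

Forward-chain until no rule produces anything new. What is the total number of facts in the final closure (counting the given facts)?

21

Round 1: (2) [B ∧ M4 → F5]; (6) [W8 ∧ U → H3]; (9) [P ∧ M4 → D]. New: F5, H3, D.
Round 2: (1) [H3 → V9]; (12) [F5 ∧ T7 → C]. New: V9, C.
Round 3: (5) [V9 ∧ B → N1]; (7) [D ∧ V9 → C60]; (10) [C → L]. New: N1, C60, L.
Round 4: (8) [N1 ∧ L → G]. New: G.
Round 5: (4) [G ∧ D → Q6]. New: Q6.
Round 6: (3) [Q6 → J]. New: J.
Closure: {A5, B, C, C60, D, E, F5, G, H3, J, K1, L, M4, N1, P, Q6, S4, T7, U, V9, W8} — 21 facts.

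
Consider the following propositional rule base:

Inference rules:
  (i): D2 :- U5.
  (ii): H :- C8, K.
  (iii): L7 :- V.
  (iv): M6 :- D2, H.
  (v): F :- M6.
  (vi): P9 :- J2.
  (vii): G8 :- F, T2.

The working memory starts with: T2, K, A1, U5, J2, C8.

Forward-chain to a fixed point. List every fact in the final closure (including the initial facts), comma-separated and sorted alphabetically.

Round 1 — (i), (ii), (vi), derive D2, H, P9.
Round 2 — (iv), derive M6.
Round 3 — (v), derive F.
Round 4 — (vii), derive G8.

A1, C8, D2, F, G8, H, J2, K, M6, P9, T2, U5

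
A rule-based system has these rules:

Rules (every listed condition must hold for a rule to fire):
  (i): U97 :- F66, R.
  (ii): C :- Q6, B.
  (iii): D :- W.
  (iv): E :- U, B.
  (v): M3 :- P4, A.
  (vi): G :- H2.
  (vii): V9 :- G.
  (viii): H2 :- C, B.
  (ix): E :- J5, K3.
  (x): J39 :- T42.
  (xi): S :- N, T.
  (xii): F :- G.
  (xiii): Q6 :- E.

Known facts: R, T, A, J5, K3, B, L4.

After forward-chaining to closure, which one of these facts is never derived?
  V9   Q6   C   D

Round 1 — (ix), derive E.
Round 2 — (xiii), derive Q6.
Round 3 — (ii), derive C.
Round 4 — (viii), derive H2.
Round 5 — (vi), derive G.
Round 6 — (vii), (xii), derive V9, F.
Derived: Q6 (round 2), V9 (round 6), C (round 3). D never appears in any round.

D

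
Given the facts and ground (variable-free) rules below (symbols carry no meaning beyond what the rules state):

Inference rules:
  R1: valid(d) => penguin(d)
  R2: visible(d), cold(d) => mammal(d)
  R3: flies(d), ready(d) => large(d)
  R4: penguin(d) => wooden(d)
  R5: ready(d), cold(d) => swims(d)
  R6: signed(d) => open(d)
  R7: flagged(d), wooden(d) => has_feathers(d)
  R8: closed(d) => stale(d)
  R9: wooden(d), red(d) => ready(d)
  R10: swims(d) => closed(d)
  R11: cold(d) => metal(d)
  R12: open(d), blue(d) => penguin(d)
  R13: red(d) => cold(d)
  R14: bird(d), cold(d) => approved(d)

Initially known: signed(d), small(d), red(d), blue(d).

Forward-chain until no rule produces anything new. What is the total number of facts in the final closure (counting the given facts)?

13

Round 1: R6 [signed(d) => open(d)]; R13 [red(d) => cold(d)]. New: open(d), cold(d).
Round 2: R11 [cold(d) => metal(d)]; R12 [open(d), blue(d) => penguin(d)]. New: metal(d), penguin(d).
Round 3: R4 [penguin(d) => wooden(d)]. New: wooden(d).
Round 4: R9 [wooden(d), red(d) => ready(d)]. New: ready(d).
Round 5: R5 [ready(d), cold(d) => swims(d)]. New: swims(d).
Round 6: R10 [swims(d) => closed(d)]. New: closed(d).
Round 7: R8 [closed(d) => stale(d)]. New: stale(d).
Closure: {blue(d), closed(d), cold(d), metal(d), open(d), penguin(d), ready(d), red(d), signed(d), small(d), stale(d), swims(d), wooden(d)} — 13 facts.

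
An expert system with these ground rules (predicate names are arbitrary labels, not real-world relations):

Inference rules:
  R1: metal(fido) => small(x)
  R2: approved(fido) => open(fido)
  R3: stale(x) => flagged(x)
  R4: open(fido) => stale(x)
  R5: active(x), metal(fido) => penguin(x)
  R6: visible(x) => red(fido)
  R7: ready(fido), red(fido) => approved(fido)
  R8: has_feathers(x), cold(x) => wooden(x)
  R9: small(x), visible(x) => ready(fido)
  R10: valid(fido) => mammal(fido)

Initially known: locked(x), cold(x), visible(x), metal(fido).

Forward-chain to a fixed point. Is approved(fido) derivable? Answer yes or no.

yes

Round 1: R1 [metal(fido) => small(x)]; R6 [visible(x) => red(fido)]. Adds small(x), red(fido).
Round 2: R9 [small(x), visible(x) => ready(fido)]. Adds ready(fido).
Round 3: R7 [ready(fido), red(fido) => approved(fido)]. Adds approved(fido).
Round 4: R2 [approved(fido) => open(fido)]. Adds open(fido).
Round 5: R4 [open(fido) => stale(x)]. Adds stale(x).
Round 6: R3 [stale(x) => flagged(x)]. Adds flagged(x).
approved(fido) appears in round 3, so it is derivable.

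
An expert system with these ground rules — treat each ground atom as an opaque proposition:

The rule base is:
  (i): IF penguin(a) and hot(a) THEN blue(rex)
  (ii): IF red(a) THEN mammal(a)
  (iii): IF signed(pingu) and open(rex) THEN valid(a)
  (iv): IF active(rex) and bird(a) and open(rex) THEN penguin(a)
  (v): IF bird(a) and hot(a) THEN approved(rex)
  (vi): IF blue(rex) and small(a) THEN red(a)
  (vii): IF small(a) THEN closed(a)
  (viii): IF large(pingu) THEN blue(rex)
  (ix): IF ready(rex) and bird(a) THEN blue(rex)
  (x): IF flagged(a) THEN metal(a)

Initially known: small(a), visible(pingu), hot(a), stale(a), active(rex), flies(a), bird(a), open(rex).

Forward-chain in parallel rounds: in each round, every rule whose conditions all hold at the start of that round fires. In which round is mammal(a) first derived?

4

Round 1 — (iv), (v), (vii), derive penguin(a), approved(rex), closed(a).
Round 2 — (i), derive blue(rex).
Round 3 — (vi), derive red(a).
Round 4 — (ii), derive mammal(a).
mammal(a) first appears in round 4.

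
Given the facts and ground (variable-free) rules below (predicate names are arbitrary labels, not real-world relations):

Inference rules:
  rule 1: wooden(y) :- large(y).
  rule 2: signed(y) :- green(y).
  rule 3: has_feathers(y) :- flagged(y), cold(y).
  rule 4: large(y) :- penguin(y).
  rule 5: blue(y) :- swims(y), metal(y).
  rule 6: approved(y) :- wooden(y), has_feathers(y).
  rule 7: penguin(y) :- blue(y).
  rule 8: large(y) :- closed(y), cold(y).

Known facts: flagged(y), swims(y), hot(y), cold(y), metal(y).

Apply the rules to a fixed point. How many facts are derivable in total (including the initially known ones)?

[1] rule 3 [has_feathers(y) :- flagged(y), cold(y).]; rule 5 [blue(y) :- swims(y), metal(y).]. ⇒ new: has_feathers(y), blue(y).
[2] rule 7 [penguin(y) :- blue(y).]. ⇒ new: penguin(y).
[3] rule 4 [large(y) :- penguin(y).]. ⇒ new: large(y).
[4] rule 1 [wooden(y) :- large(y).]. ⇒ new: wooden(y).
[5] rule 6 [approved(y) :- wooden(y), has_feathers(y).]. ⇒ new: approved(y).
Closure: {approved(y), blue(y), cold(y), flagged(y), has_feathers(y), hot(y), large(y), metal(y), penguin(y), swims(y), wooden(y)} — 11 facts.

11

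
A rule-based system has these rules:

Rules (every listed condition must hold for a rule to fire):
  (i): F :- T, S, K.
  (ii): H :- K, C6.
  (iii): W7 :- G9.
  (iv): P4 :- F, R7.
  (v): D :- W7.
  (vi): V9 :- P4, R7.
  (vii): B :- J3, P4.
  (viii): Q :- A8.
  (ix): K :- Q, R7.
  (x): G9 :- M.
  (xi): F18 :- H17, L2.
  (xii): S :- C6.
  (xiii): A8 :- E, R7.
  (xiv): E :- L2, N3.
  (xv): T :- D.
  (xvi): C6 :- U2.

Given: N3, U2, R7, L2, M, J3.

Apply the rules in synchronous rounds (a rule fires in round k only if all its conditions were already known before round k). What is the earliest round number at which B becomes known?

7

[1] (x) [G9 :- M.]; (xiv) [E :- L2, N3.]; (xvi) [C6 :- U2.]. ⇒ new: G9, E, C6.
[2] (iii) [W7 :- G9.]; (xii) [S :- C6.]; (xiii) [A8 :- E, R7.]. ⇒ new: W7, S, A8.
[3] (v) [D :- W7.]; (viii) [Q :- A8.]. ⇒ new: D, Q.
[4] (ix) [K :- Q, R7.]; (xv) [T :- D.]. ⇒ new: K, T.
[5] (i) [F :- T, S, K.]; (ii) [H :- K, C6.]. ⇒ new: F, H.
[6] (iv) [P4 :- F, R7.]. ⇒ new: P4.
[7] (vi) [V9 :- P4, R7.]; (vii) [B :- J3, P4.]. ⇒ new: V9, B.
B first appears in round 7.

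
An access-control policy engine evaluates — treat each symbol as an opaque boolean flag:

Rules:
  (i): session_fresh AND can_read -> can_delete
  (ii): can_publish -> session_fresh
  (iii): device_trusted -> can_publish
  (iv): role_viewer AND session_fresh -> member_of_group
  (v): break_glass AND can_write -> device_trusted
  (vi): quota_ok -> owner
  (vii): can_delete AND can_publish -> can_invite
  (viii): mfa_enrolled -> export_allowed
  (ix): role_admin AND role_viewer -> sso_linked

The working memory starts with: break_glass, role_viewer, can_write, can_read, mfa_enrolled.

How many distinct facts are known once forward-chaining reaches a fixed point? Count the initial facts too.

12

Round 1: (v) [break_glass AND can_write -> device_trusted]; (viii) [mfa_enrolled -> export_allowed]. Adds device_trusted, export_allowed.
Round 2: (iii) [device_trusted -> can_publish]. Adds can_publish.
Round 3: (ii) [can_publish -> session_fresh]. Adds session_fresh.
Round 4: (i) [session_fresh AND can_read -> can_delete]; (iv) [role_viewer AND session_fresh -> member_of_group]. Adds can_delete, member_of_group.
Round 5: (vii) [can_delete AND can_publish -> can_invite]. Adds can_invite.
Closure: {break_glass, can_delete, can_invite, can_publish, can_read, can_write, device_trusted, export_allowed, member_of_group, mfa_enrolled, role_viewer, session_fresh} — 12 facts.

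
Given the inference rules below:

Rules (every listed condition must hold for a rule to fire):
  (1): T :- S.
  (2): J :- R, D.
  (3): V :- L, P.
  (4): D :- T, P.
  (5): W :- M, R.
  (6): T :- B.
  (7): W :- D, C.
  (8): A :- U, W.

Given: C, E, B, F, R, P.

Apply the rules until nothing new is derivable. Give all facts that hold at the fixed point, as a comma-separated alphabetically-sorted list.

Round 1: (6) [T :- B.]. New: T.
Round 2: (4) [D :- T, P.]. New: D.
Round 3: (2) [J :- R, D.]; (7) [W :- D, C.]. New: J, W.

B, C, D, E, F, J, P, R, T, W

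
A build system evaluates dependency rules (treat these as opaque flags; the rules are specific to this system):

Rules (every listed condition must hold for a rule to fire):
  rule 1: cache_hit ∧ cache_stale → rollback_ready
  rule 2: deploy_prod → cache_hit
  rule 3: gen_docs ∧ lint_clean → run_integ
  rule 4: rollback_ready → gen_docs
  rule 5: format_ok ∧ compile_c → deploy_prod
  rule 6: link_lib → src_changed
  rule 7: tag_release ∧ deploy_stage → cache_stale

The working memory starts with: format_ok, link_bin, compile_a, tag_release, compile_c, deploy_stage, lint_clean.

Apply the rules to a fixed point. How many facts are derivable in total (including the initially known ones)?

13

Round 1 fires rule 5, rule 7, giving deploy_prod, cache_stale.
Round 2 fires rule 2, giving cache_hit.
Round 3 fires rule 1, giving rollback_ready.
Round 4 fires rule 4, giving gen_docs.
Round 5 fires rule 3, giving run_integ.
Closure: {cache_hit, cache_stale, compile_a, compile_c, deploy_prod, deploy_stage, format_ok, gen_docs, link_bin, lint_clean, rollback_ready, run_integ, tag_release} — 13 facts.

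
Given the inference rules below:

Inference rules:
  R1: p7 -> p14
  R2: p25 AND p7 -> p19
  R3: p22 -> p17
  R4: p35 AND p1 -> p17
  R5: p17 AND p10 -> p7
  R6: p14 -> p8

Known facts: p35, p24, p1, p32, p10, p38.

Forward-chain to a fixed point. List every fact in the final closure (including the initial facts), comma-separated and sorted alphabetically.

p1, p10, p14, p17, p24, p32, p35, p38, p7, p8

Round 1 fires R4, giving p17.
Round 2 fires R5, giving p7.
Round 3 fires R1, giving p14.
Round 4 fires R6, giving p8.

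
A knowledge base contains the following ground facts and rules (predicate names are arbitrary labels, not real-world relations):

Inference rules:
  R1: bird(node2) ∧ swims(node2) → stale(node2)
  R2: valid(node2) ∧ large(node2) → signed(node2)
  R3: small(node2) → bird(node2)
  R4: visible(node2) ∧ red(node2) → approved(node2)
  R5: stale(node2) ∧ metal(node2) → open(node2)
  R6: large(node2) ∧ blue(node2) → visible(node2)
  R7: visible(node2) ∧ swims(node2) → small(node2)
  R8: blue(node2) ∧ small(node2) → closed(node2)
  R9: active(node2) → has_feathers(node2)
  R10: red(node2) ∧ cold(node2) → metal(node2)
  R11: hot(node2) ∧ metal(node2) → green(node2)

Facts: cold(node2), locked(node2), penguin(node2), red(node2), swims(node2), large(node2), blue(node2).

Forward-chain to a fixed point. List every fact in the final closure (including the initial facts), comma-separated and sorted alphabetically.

Round 1 — R6, R10, derive visible(node2), metal(node2).
Round 2 — R4, R7, derive approved(node2), small(node2).
Round 3 — R3, R8, derive bird(node2), closed(node2).
Round 4 — R1, derive stale(node2).
Round 5 — R5, derive open(node2).

approved(node2), bird(node2), blue(node2), closed(node2), cold(node2), large(node2), locked(node2), metal(node2), open(node2), penguin(node2), red(node2), small(node2), stale(node2), swims(node2), visible(node2)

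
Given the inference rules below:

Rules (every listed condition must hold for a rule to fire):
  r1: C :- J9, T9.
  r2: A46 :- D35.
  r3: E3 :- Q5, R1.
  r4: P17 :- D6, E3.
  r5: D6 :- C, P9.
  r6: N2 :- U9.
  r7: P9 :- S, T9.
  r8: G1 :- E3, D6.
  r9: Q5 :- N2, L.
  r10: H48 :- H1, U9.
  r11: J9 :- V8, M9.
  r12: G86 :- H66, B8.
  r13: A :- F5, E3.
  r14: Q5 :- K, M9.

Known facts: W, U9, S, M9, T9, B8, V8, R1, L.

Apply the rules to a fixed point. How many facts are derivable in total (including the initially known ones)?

18

Round 1: r6 [N2 :- U9.]; r7 [P9 :- S, T9.]; r11 [J9 :- V8, M9.]. Adds N2, P9, J9.
Round 2: r1 [C :- J9, T9.]; r9 [Q5 :- N2, L.]. Adds C, Q5.
Round 3: r3 [E3 :- Q5, R1.]; r5 [D6 :- C, P9.]. Adds E3, D6.
Round 4: r4 [P17 :- D6, E3.]; r8 [G1 :- E3, D6.]. Adds P17, G1.
Closure: {B8, C, D6, E3, G1, J9, L, M9, N2, P17, P9, Q5, R1, S, T9, U9, V8, W} — 18 facts.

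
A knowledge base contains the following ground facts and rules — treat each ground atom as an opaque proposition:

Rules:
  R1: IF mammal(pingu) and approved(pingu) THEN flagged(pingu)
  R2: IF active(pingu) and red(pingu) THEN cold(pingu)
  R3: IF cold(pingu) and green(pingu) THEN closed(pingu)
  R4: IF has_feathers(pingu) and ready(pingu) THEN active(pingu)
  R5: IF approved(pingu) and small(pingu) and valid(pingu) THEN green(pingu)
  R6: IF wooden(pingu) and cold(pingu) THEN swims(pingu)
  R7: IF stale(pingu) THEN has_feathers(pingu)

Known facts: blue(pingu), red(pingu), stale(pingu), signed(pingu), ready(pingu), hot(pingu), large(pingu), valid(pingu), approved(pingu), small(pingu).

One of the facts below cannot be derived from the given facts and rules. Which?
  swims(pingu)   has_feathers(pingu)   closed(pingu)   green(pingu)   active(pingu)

swims(pingu)

Round 1: R5 [IF approved(pingu) and small(pingu) and valid(pingu) THEN green(pingu)]; R7 [IF stale(pingu) THEN has_feathers(pingu)]. Adds green(pingu), has_feathers(pingu).
Round 2: R4 [IF has_feathers(pingu) and ready(pingu) THEN active(pingu)]. Adds active(pingu).
Round 3: R2 [IF active(pingu) and red(pingu) THEN cold(pingu)]. Adds cold(pingu).
Round 4: R3 [IF cold(pingu) and green(pingu) THEN closed(pingu)]. Adds closed(pingu).
Derived: closed(pingu) (round 4), green(pingu) (round 1), has_feathers(pingu) (round 1), active(pingu) (round 2). swims(pingu) never appears in any round.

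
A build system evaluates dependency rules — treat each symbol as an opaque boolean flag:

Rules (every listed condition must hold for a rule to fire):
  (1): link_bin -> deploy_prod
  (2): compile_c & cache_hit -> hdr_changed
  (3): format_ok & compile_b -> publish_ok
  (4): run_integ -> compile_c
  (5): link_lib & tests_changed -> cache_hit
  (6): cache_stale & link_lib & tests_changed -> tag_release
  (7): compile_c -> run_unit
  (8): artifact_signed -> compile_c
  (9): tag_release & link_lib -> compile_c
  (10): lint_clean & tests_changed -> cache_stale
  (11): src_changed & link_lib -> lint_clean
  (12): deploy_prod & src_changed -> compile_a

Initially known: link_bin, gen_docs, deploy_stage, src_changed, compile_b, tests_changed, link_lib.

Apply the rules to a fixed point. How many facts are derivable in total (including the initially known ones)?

16

Round 1: (1) [link_bin -> deploy_prod]; (5) [link_lib & tests_changed -> cache_hit]; (11) [src_changed & link_lib -> lint_clean]. Adds deploy_prod, cache_hit, lint_clean.
Round 2: (10) [lint_clean & tests_changed -> cache_stale]; (12) [deploy_prod & src_changed -> compile_a]. Adds cache_stale, compile_a.
Round 3: (6) [cache_stale & link_lib & tests_changed -> tag_release]. Adds tag_release.
Round 4: (9) [tag_release & link_lib -> compile_c]. Adds compile_c.
Round 5: (2) [compile_c & cache_hit -> hdr_changed]; (7) [compile_c -> run_unit]. Adds hdr_changed, run_unit.
Closure: {cache_hit, cache_stale, compile_a, compile_b, compile_c, deploy_prod, deploy_stage, gen_docs, hdr_changed, link_bin, link_lib, lint_clean, run_unit, src_changed, tag_release, tests_changed} — 16 facts.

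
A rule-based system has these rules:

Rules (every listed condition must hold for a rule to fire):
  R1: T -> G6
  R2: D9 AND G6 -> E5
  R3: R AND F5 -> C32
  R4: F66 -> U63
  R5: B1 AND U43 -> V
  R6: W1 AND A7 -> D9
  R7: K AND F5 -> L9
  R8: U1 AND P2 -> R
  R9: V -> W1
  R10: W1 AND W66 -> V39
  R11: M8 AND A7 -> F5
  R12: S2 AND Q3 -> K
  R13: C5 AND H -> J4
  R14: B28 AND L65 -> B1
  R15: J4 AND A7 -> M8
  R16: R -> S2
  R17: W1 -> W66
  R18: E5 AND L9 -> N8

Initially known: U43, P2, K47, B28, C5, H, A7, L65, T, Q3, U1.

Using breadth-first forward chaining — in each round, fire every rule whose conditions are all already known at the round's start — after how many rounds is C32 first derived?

[1] R1 [T -> G6]; R8 [U1 AND P2 -> R]; R13 [C5 AND H -> J4]; R14 [B28 AND L65 -> B1]. ⇒ new: G6, R, J4, B1.
[2] R5 [B1 AND U43 -> V]; R15 [J4 AND A7 -> M8]; R16 [R -> S2]. ⇒ new: V, M8, S2.
[3] R9 [V -> W1]; R11 [M8 AND A7 -> F5]; R12 [S2 AND Q3 -> K]. ⇒ new: W1, F5, K.
[4] R3 [R AND F5 -> C32]; R6 [W1 AND A7 -> D9]; R7 [K AND F5 -> L9]; R17 [W1 -> W66]. ⇒ new: C32, D9, L9, W66.
C32 first appears in round 4.

4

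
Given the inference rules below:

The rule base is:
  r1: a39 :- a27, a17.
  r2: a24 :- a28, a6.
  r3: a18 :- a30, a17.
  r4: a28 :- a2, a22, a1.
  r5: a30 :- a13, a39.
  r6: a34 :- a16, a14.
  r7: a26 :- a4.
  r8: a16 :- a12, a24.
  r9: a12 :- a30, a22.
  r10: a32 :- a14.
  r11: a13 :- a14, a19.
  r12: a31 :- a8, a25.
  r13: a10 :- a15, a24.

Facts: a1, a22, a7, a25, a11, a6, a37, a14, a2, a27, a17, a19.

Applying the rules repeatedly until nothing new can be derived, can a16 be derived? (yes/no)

[1] r1 [a39 :- a27, a17.]; r4 [a28 :- a2, a22, a1.]; r10 [a32 :- a14.]; r11 [a13 :- a14, a19.]. ⇒ new: a39, a28, a32, a13.
[2] r2 [a24 :- a28, a6.]; r5 [a30 :- a13, a39.]. ⇒ new: a24, a30.
[3] r3 [a18 :- a30, a17.]; r9 [a12 :- a30, a22.]. ⇒ new: a18, a12.
[4] r8 [a16 :- a12, a24.]. ⇒ new: a16.
[5] r6 [a34 :- a16, a14.]. ⇒ new: a34.
a16 appears in round 4, so it is derivable.

yes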